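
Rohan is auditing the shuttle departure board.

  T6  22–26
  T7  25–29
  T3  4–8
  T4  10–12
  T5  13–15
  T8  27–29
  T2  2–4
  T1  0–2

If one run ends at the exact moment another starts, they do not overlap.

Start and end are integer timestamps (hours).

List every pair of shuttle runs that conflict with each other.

T6 & T7, T7 & T8

Sorted by start: T1, T2, T3, T4, T5, T6, T7, T8.
T2 starts exactly when T1 ends (back-to-back, no overlap), so T1 has no further overlaps.
T3 starts exactly when T2 ends (back-to-back, no overlap), so T2 has no further overlaps.
T4 starts after T3 ends, so T3 has no further overlaps.
T5 starts after T4 ends, so T4 has no further overlaps.
T6 starts after T5 ends, so T5 has no further overlaps.
T7 starts before T6 ends → T6 and T7 overlap.
T8 starts after T6 ends.
T8 starts before T7 ends → T7 and T8 overlap.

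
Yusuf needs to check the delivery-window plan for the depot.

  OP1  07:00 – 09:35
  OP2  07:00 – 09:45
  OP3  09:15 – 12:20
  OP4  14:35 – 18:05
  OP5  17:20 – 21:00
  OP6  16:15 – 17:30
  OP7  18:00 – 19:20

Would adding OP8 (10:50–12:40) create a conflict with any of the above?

OP1: ends 09:35 at or before OP8 starts 10:50 → clear.
OP2: ends 09:45 at or before OP8 starts 10:50 → clear.
OP3: starts 09:15 before OP8 ends 12:40, and ends 12:20 after OP8 starts 10:50 → overlap.
OP4: starts 14:35 at or after OP8 ends 12:40 → clear.
OP6: starts 16:15 at or after OP8 ends 12:40 → clear.
OP5: starts 17:20 at or after OP8 ends 12:40 → clear.
OP7: starts 18:00 at or after OP8 ends 12:40 → clear.
OP8 overlaps OP3.

Yes — it overlaps OP3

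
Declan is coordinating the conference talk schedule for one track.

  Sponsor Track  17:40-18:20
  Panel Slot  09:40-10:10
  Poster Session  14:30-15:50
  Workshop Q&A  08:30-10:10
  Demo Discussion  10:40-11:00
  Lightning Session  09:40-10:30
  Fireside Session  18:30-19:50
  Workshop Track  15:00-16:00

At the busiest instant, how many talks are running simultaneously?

Walk through starts and ends in time order (an end at T is processed before a start at T):
08:30 start Workshop Q&A → 1
09:40 start Lightning Session → 2
09:40 start Panel Slot → 3
10:10 end Panel Slot → 2
10:10 end Workshop Q&A → 1
10:30 end Lightning Session → 0
10:40 start Demo Discussion → 1
11:00 end Demo Discussion → 0
14:30 start Poster Session → 1
15:00 start Workshop Track → 2
15:50 end Poster Session → 1
16:00 end Workshop Track → 0
17:40 start Sponsor Track → 1
18:20 end Sponsor Track → 0
18:30 start Fireside Session → 1
19:50 end Fireside Session → 0
Peak is 3, at 09:40 (Lightning Session, Panel Slot, Workshop Q&A).

3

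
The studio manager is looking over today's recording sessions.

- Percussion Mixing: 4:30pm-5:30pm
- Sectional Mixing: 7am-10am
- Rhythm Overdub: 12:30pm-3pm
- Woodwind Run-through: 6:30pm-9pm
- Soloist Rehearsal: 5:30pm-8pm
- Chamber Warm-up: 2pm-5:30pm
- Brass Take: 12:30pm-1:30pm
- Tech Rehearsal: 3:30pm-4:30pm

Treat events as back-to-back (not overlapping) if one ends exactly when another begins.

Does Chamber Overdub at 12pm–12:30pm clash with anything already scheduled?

No — it doesn't clash with anything

Sectional Mixing: ends 10am at or before Chamber Overdub starts 12pm → clear.
Brass Take: starts 12:30pm at or after Chamber Overdub ends 12:30pm → clear.
Rhythm Overdub: starts 12:30pm at or after Chamber Overdub ends 12:30pm → clear.
Chamber Warm-up: starts 2pm at or after Chamber Overdub ends 12:30pm → clear.
Tech Rehearsal: starts 3:30pm at or after Chamber Overdub ends 12:30pm → clear.
Percussion Mixing: starts 4:30pm at or after Chamber Overdub ends 12:30pm → clear.
Soloist Rehearsal: starts 5:30pm at or after Chamber Overdub ends 12:30pm → clear.
Woodwind Run-through: starts 6:30pm at or after Chamber Overdub ends 12:30pm → clear.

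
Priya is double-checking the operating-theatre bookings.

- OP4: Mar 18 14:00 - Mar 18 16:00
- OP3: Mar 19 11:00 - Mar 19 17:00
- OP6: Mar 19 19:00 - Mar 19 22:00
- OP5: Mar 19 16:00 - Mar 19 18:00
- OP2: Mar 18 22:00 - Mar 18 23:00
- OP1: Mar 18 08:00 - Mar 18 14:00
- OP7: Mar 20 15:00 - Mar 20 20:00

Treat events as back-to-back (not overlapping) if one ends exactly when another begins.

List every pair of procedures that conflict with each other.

OP3 & OP5

Check each pair: they overlap iff neither finishes before the other starts.
Sorted by start: OP1, OP4, OP2, OP3, OP5, OP6, OP7.
OP4 starts exactly when OP1 ends (back-to-back, no overlap) — done with OP1.
OP2 starts after OP4 ends — done with OP4.
OP3 starts after OP2 ends — done with OP2.
OP5 starts before OP3 ends → OP3 and OP5 overlap.
OP6 starts after OP3 ends — done with OP3.
OP6 starts after OP5 ends — done with OP5.
OP7 starts after OP6 ends.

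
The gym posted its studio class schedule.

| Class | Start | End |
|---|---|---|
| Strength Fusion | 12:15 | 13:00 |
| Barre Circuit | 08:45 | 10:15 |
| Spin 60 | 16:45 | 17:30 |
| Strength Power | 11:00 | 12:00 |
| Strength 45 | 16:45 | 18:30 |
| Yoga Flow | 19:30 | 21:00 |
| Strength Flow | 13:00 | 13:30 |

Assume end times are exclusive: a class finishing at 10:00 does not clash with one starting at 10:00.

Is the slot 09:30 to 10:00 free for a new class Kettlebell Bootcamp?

No — it overlaps Barre Circuit

Barre Circuit: starts 08:45 before Kettlebell Bootcamp ends 10:00, and ends 10:15 after Kettlebell Bootcamp starts 09:30 → overlap.
Strength Power: starts 11:00 at or after Kettlebell Bootcamp ends 10:00 → clear.
Strength Fusion: starts 12:15 at or after Kettlebell Bootcamp ends 10:00 → clear.
Strength Flow: starts 13:00 at or after Kettlebell Bootcamp ends 10:00 → clear.
Spin 60: starts 16:45 at or after Kettlebell Bootcamp ends 10:00 → clear.
Strength 45: starts 16:45 at or after Kettlebell Bootcamp ends 10:00 → clear.
Yoga Flow: starts 19:30 at or after Kettlebell Bootcamp ends 10:00 → clear.
Kettlebell Bootcamp overlaps Barre Circuit.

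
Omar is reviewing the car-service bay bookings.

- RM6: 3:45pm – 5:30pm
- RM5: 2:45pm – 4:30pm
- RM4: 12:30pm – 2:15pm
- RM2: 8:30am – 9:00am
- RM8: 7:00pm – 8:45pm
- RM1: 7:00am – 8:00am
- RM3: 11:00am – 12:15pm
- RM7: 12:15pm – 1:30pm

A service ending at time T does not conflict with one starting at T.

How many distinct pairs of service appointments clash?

Sorted by start: RM1, RM2, RM3, RM7, RM4, RM5, RM6, RM8.
RM2 starts after RM1 ends, so nothing later overlaps RM1 either.
RM3 starts after RM2 ends, so nothing later overlaps RM2 either.
RM7 starts exactly when RM3 ends (back-to-back, no overlap), so nothing later overlaps RM3 either.
RM4 starts before RM7 ends → RM7 and RM4 overlap.
RM5 starts after RM7 ends, so nothing later overlaps RM7 either.
RM5 starts after RM4 ends, so nothing later overlaps RM4 either.
RM6 starts before RM5 ends → RM5 and RM6 overlap.
RM8 starts after RM5 ends.
RM8 starts after RM6 ends.
Overlapping pairs: RM4 & RM7, RM5 & RM6 — 2 in total.

2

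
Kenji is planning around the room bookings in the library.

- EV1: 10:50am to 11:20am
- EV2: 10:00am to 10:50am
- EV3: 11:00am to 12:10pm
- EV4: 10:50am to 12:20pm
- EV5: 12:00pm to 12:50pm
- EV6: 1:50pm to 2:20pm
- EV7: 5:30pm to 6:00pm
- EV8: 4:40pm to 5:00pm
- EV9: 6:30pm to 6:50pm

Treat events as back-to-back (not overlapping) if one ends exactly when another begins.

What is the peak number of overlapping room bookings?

Walk through starts and ends in time order (an end at T is processed before a start at T):
10:00am start EV2 → 1
10:50am end EV2 → 0
10:50am start EV1 → 1
10:50am start EV4 → 2
11:00am start EV3 → 3
11:20am end EV1 → 2
12:00pm start EV5 → 3
12:10pm end EV3 → 2
12:20pm end EV4 → 1
12:50pm end EV5 → 0
1:50pm start EV6 → 1
2:20pm end EV6 → 0
4:40pm start EV8 → 1
5:00pm end EV8 → 0
5:30pm start EV7 → 1
6:00pm end EV7 → 0
6:30pm start EV9 → 1
6:50pm end EV9 → 0
Peak is 3, at 11:00am (EV1, EV3, EV4).

3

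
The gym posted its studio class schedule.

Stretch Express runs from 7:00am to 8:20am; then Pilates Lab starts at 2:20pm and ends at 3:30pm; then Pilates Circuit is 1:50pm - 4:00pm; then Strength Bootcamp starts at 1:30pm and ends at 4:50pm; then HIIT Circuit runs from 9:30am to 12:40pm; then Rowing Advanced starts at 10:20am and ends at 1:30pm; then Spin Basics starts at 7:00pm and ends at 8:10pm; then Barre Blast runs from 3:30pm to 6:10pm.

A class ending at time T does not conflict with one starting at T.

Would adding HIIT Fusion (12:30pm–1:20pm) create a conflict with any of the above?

Yes — it overlaps HIIT Circuit, Rowing Advanced

Stretch Express: ends 8:20am at or before HIIT Fusion starts 12:30pm → clear.
HIIT Circuit: starts 9:30am before HIIT Fusion ends 1:20pm, and ends 12:40pm after HIIT Fusion starts 12:30pm → overlap.
Rowing Advanced: starts 10:20am before HIIT Fusion ends 1:20pm, and ends 1:30pm after HIIT Fusion starts 12:30pm → overlap.
Strength Bootcamp: starts 1:30pm at or after HIIT Fusion ends 1:20pm → clear.
Pilates Circuit: starts 1:50pm at or after HIIT Fusion ends 1:20pm → clear.
Pilates Lab: starts 2:20pm at or after HIIT Fusion ends 1:20pm → clear.
Barre Blast: starts 3:30pm at or after HIIT Fusion ends 1:20pm → clear.
Spin Basics: starts 7:00pm at or after HIIT Fusion ends 1:20pm → clear.
HIIT Fusion overlaps HIIT Circuit, Rowing Advanced.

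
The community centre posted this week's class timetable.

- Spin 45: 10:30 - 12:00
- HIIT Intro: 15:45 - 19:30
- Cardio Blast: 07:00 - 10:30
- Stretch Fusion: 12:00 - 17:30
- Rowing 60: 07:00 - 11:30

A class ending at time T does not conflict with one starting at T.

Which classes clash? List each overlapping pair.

Sorted by start: Cardio Blast, Rowing 60, Spin 45, Stretch Fusion, HIIT Intro.
Rowing 60 starts before Cardio Blast ends → Cardio Blast and Rowing 60 overlap.
Spin 45 starts exactly when Cardio Blast ends (back-to-back, no overlap) — done with Cardio Blast.
Spin 45 starts before Rowing 60 ends → Rowing 60 and Spin 45 overlap.
Stretch Fusion starts after Rowing 60 ends — done with Rowing 60.
Stretch Fusion starts exactly when Spin 45 ends (back-to-back, no overlap) — done with Spin 45.
HIIT Intro starts before Stretch Fusion ends → Stretch Fusion and HIIT Intro overlap.

Cardio Blast & Rowing 60, HIIT Intro & Stretch Fusion, Rowing 60 & Spin 45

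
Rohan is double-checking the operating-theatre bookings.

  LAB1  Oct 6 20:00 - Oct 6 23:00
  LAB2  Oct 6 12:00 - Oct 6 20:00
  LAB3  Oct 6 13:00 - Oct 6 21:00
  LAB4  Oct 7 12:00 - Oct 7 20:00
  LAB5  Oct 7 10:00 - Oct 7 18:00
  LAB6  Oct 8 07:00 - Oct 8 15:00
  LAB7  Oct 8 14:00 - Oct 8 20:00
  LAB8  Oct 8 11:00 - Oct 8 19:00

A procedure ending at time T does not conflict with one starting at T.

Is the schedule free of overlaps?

Two intervals overlap when each starts before the other ends.
Sorted by start: LAB2, LAB3, LAB1, LAB5, LAB4, LAB6, LAB8, LAB7.
LAB3 starts before LAB2 ends → LAB2 and LAB3 overlap.
That's a conflict, so the schedule is not conflict-free.

No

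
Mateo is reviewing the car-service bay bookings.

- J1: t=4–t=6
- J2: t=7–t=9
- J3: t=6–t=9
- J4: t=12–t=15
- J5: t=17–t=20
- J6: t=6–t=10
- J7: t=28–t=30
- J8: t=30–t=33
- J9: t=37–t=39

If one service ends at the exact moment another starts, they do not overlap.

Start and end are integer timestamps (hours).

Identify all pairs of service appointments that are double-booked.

Check each pair: they overlap iff neither finishes before the other starts.
Sorted by start: J1, J3, J6, J2, J4, J5, J7, J8, J9.
J3 starts exactly when J1 ends (back-to-back, no overlap), so nothing later overlaps J1 either.
J6 starts before J3 ends → J3 and J6 overlap.
J2 starts before J3 ends → J3 and J2 overlap.
J4 starts after J3 ends, so nothing later overlaps J3 either.
J2 starts before J6 ends → J6 and J2 overlap.
J4 starts after J6 ends, so nothing later overlaps J6 either.
J4 starts after J2 ends, so nothing later overlaps J2 either.
J5 starts after J4 ends, so nothing later overlaps J4 either.
J7 starts after J5 ends, so nothing later overlaps J5 either.
J8 starts exactly when J7 ends (back-to-back, no overlap), so nothing later overlaps J7 either.
J9 starts after J8 ends.

J2 & J3, J2 & J6, J3 & J6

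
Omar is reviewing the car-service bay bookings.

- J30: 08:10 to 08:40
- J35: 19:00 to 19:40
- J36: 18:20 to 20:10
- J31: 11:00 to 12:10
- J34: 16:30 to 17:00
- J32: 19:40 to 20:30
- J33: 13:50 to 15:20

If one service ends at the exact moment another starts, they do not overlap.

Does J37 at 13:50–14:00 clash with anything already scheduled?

Yes — it overlaps J33

J30: ends 08:40 at or before J37 starts 13:50 → clear.
J31: ends 12:10 at or before J37 starts 13:50 → clear.
J33: starts 13:50 before J37 ends 14:00, and ends 15:20 after J37 starts 13:50 → overlap.
J34: starts 16:30 at or after J37 ends 14:00 → clear.
J36: starts 18:20 at or after J37 ends 14:00 → clear.
J35: starts 19:00 at or after J37 ends 14:00 → clear.
J32: starts 19:40 at or after J37 ends 14:00 → clear.
J37 overlaps J33.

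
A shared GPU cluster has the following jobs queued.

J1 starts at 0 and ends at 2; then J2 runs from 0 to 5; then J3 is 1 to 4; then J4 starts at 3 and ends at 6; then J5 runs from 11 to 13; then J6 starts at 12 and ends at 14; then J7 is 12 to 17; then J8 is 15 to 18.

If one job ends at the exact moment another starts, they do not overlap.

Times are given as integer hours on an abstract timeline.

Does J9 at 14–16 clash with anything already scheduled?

J1: ends 2 at or before J9 starts 14 → clear.
J2: ends 5 at or before J9 starts 14 → clear.
J3: ends 4 at or before J9 starts 14 → clear.
J4: ends 6 at or before J9 starts 14 → clear.
J5: ends 13 at or before J9 starts 14 → clear.
J6: ends 14 at or before J9 starts 14 → clear.
J7: starts 12 before J9 ends 16, and ends 17 after J9 starts 14 → overlap.
J8: starts 15 before J9 ends 16, and ends 18 after J9 starts 14 → overlap.
J9 overlaps J7, J8.

Yes — it overlaps J7, J8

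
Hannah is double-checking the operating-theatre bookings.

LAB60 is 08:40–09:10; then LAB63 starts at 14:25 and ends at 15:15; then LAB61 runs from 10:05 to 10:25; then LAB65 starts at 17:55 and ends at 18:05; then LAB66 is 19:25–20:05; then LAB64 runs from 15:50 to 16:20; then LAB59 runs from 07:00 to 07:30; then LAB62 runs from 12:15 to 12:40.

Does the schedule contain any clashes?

No

Sorted by start: LAB59, LAB60, LAB61, LAB62, LAB63, LAB64, LAB65, LAB66.
LAB60 starts after LAB59 ends; LAB59 is clear from here.
LAB61 starts after LAB60 ends; LAB60 is clear from here.
LAB62 starts after LAB61 ends; LAB61 is clear from here.
LAB63 starts after LAB62 ends; LAB62 is clear from here.
LAB64 starts after LAB63 ends; LAB63 is clear from here.
LAB65 starts after LAB64 ends; LAB64 is clear from here.
LAB66 starts after LAB65 ends.
Every pair is clear; the schedule has no overlaps.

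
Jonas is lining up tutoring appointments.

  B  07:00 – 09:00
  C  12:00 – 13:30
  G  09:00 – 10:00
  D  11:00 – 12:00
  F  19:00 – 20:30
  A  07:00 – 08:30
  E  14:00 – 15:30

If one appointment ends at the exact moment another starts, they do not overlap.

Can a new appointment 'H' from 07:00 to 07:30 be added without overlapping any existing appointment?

A: starts 07:00 before H ends 07:30, and ends 08:30 after H starts 07:00 → overlap.
B: starts 07:00 before H ends 07:30, and ends 09:00 after H starts 07:00 → overlap.
G: starts 09:00 at or after H ends 07:30 → clear.
D: starts 11:00 at or after H ends 07:30 → clear.
C: starts 12:00 at or after H ends 07:30 → clear.
E: starts 14:00 at or after H ends 07:30 → clear.
F: starts 19:00 at or after H ends 07:30 → clear.
H overlaps A, B.

No — it overlaps A, B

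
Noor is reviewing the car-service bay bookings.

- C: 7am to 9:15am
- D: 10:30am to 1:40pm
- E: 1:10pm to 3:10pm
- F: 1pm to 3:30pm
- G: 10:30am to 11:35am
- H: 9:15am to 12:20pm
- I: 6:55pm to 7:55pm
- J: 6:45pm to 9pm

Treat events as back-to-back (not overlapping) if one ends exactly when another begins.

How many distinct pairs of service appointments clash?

7

Sorted by start: C, H, D, G, F, E, J, I.
H starts exactly when C ends (back-to-back, no overlap), so C has no further overlaps.
D starts before H ends → H and D overlap.
G starts before H ends → H and G overlap.
F starts after H ends, so H has no further overlaps.
G starts before D ends → D and G overlap.
F starts before D ends → D and F overlap.
E starts before D ends → D and E overlap.
J starts after D ends, so D has no further overlaps.
F starts after G ends, so G has no further overlaps.
E starts before F ends → F and E overlap.
J starts after F ends, so F has no further overlaps.
J starts after E ends, so E has no further overlaps.
I starts before J ends → J and I overlap.
Overlapping pairs: D & E, D & F, D & G, D & H, E & F, G & H, I & J — 7 in total.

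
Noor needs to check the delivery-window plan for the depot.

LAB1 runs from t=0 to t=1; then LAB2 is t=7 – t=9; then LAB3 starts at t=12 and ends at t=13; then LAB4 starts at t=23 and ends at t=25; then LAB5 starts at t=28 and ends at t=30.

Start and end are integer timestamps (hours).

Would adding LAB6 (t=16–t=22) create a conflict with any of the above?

LAB1: ends t=1 at or before LAB6 starts t=16 → clear.
LAB2: ends t=9 at or before LAB6 starts t=16 → clear.
LAB3: ends t=13 at or before LAB6 starts t=16 → clear.
LAB4: starts t=23 at or after LAB6 ends t=22 → clear.
LAB5: starts t=28 at or after LAB6 ends t=22 → clear.

No — it doesn't clash with anything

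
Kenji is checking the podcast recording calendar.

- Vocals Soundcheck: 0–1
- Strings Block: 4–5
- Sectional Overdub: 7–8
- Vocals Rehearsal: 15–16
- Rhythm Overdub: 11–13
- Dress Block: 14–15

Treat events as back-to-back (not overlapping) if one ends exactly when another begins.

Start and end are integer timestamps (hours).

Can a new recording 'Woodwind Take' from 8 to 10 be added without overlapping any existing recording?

Yes — the slot is free

Vocals Soundcheck: ends 1 at or before Woodwind Take starts 8 → clear.
Strings Block: ends 5 at or before Woodwind Take starts 8 → clear.
Sectional Overdub: ends 8 at or before Woodwind Take starts 8 → clear.
Rhythm Overdub: starts 11 at or after Woodwind Take ends 10 → clear.
Dress Block: starts 14 at or after Woodwind Take ends 10 → clear.
Vocals Rehearsal: starts 15 at or after Woodwind Take ends 10 → clear.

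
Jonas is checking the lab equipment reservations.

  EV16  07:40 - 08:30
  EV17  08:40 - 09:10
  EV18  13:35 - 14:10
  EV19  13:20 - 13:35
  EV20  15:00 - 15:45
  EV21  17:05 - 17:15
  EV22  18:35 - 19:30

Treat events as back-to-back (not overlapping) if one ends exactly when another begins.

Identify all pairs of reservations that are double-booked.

Sorted by start: EV16, EV17, EV19, EV18, EV20, EV21, EV22.
EV17 starts after EV16 ends — done with EV16.
EV19 starts after EV17 ends — done with EV17.
EV18 starts exactly when EV19 ends (back-to-back, no overlap) — done with EV19.
EV20 starts after EV18 ends — done with EV18.
EV21 starts after EV20 ends — done with EV20.
EV22 starts after EV21 ends.

no overlapping pairs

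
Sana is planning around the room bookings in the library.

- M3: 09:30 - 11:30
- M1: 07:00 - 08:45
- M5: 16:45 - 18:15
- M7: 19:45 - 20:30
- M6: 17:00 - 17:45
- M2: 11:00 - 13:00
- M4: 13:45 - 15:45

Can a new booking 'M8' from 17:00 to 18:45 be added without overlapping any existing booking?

No — it overlaps M5, M6

M1: ends 08:45 at or before M8 starts 17:00 → clear.
M3: ends 11:30 at or before M8 starts 17:00 → clear.
M2: ends 13:00 at or before M8 starts 17:00 → clear.
M4: ends 15:45 at or before M8 starts 17:00 → clear.
M5: starts 16:45 before M8 ends 18:45, and ends 18:15 after M8 starts 17:00 → overlap.
M6: starts 17:00 before M8 ends 18:45, and ends 17:45 after M8 starts 17:00 → overlap.
M7: starts 19:45 at or after M8 ends 18:45 → clear.
M8 overlaps M5, M6.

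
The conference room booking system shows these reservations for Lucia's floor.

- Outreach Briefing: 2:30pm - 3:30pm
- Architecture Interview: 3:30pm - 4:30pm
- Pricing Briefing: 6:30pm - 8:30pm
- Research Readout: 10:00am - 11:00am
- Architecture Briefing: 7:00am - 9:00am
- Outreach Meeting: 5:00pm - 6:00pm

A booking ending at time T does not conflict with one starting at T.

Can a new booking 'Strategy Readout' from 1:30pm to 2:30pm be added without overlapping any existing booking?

Yes — the slot is free

Architecture Briefing: ends 9:00am at or before Strategy Readout starts 1:30pm → clear.
Research Readout: ends 11:00am at or before Strategy Readout starts 1:30pm → clear.
Outreach Briefing: starts 2:30pm at or after Strategy Readout ends 2:30pm → clear.
Architecture Interview: starts 3:30pm at or after Strategy Readout ends 2:30pm → clear.
Outreach Meeting: starts 5:00pm at or after Strategy Readout ends 2:30pm → clear.
Pricing Briefing: starts 6:30pm at or after Strategy Readout ends 2:30pm → clear.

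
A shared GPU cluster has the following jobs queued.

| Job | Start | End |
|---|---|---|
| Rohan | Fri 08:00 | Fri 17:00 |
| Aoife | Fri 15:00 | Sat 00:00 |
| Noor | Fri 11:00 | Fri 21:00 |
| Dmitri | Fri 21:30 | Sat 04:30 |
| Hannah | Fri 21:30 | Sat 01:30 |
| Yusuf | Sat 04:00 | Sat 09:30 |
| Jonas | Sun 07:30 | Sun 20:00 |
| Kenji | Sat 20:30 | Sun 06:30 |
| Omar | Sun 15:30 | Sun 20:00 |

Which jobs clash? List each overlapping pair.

Sorted by start: Rohan, Noor, Aoife, Dmitri, Hannah, Yusuf, Kenji, Jonas, Omar.
Noor starts before Rohan ends → Rohan and Noor overlap.
Aoife starts before Rohan ends → Rohan and Aoife overlap.
Dmitri starts after Rohan ends — done with Rohan.
Aoife starts before Noor ends → Noor and Aoife overlap.
Dmitri starts after Noor ends — done with Noor.
Dmitri starts before Aoife ends → Aoife and Dmitri overlap.
Hannah starts before Aoife ends → Aoife and Hannah overlap.
Yusuf starts after Aoife ends — done with Aoife.
Hannah starts before Dmitri ends → Dmitri and Hannah overlap.
Yusuf starts before Dmitri ends → Dmitri and Yusuf overlap.
Kenji starts after Dmitri ends — done with Dmitri.
Yusuf starts after Hannah ends — done with Hannah.
Kenji starts after Yusuf ends — done with Yusuf.
Jonas starts after Kenji ends — done with Kenji.
Omar starts before Jonas ends → Jonas and Omar overlap.

Aoife & Dmitri, Aoife & Hannah, Aoife & Noor, Aoife & Rohan, Dmitri & Hannah, Dmitri & Yusuf, Jonas & Omar, Noor & Rohan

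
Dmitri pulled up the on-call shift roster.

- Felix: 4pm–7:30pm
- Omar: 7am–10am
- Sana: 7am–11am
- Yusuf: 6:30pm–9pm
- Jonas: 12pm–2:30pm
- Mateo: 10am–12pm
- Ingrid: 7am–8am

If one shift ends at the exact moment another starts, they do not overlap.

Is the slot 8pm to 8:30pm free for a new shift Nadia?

Sana: ends 11am at or before Nadia starts 8pm → clear.
Omar: ends 10am at or before Nadia starts 8pm → clear.
Ingrid: ends 8am at or before Nadia starts 8pm → clear.
Mateo: ends 12pm at or before Nadia starts 8pm → clear.
Jonas: ends 2:30pm at or before Nadia starts 8pm → clear.
Felix: ends 7:30pm at or before Nadia starts 8pm → clear.
Yusuf: starts 6:30pm before Nadia ends 8:30pm, and ends 9pm after Nadia starts 8pm → overlap.
Nadia overlaps Yusuf.

No — it overlaps Yusuf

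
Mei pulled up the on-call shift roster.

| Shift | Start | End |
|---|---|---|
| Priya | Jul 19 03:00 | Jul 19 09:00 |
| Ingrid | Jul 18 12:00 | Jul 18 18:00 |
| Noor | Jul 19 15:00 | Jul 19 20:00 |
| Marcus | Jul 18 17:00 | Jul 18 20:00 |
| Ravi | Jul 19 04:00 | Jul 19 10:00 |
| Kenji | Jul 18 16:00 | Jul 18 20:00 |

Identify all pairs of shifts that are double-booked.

Sorted by start: Ingrid, Kenji, Marcus, Priya, Ravi, Noor.
Kenji starts before Ingrid ends → Ingrid and Kenji overlap.
Marcus starts before Ingrid ends → Ingrid and Marcus overlap.
Priya starts after Ingrid ends — done with Ingrid.
Marcus starts before Kenji ends → Kenji and Marcus overlap.
Priya starts after Kenji ends — done with Kenji.
Priya starts after Marcus ends — done with Marcus.
Ravi starts before Priya ends → Priya and Ravi overlap.
Noor starts after Priya ends.
Noor starts after Ravi ends.

Ingrid & Kenji, Ingrid & Marcus, Kenji & Marcus, Priya & Ravi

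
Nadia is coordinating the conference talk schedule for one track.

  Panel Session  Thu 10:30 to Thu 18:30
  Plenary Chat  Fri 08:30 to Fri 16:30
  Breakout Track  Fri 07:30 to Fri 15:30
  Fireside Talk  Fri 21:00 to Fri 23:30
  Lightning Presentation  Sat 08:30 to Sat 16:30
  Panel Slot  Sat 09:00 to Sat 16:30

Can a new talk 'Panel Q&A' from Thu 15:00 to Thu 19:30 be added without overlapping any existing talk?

No — it overlaps Panel Session

Panel Session: starts Thu 10:30 before Panel Q&A ends Thu 19:30, and ends Thu 18:30 after Panel Q&A starts Thu 15:00 → overlap.
Breakout Track: starts Fri 07:30 at or after Panel Q&A ends Thu 19:30 → clear.
Plenary Chat: starts Fri 08:30 at or after Panel Q&A ends Thu 19:30 → clear.
Fireside Talk: starts Fri 21:00 at or after Panel Q&A ends Thu 19:30 → clear.
Lightning Presentation: starts Sat 08:30 at or after Panel Q&A ends Thu 19:30 → clear.
Panel Slot: starts Sat 09:00 at or after Panel Q&A ends Thu 19:30 → clear.
Panel Q&A overlaps Panel Session.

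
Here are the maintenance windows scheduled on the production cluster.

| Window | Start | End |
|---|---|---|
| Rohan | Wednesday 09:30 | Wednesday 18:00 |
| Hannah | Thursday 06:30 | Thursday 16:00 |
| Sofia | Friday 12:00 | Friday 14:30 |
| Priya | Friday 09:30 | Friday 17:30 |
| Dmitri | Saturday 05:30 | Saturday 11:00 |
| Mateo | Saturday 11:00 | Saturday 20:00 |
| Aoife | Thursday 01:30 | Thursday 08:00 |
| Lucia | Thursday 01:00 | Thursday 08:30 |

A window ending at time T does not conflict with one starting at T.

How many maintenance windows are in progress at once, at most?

Sort all start/end points and keep a running count:
Wednesday 09:30 start Rohan → 1
Wednesday 18:00 end Rohan → 0
Thursday 01:00 start Lucia → 1
Thursday 01:30 start Aoife → 2
Thursday 06:30 start Hannah → 3
Thursday 08:00 end Aoife → 2
Thursday 08:30 end Lucia → 1
Thursday 16:00 end Hannah → 0
Friday 09:30 start Priya → 1
Friday 12:00 start Sofia → 2
Friday 14:30 end Sofia → 1
Friday 17:30 end Priya → 0
Saturday 05:30 start Dmitri → 1
Saturday 11:00 end Dmitri → 0
Saturday 11:00 start Mateo → 1
Saturday 20:00 end Mateo → 0
Peak is 3, at Thursday 06:30 (Aoife, Hannah, Lucia).

3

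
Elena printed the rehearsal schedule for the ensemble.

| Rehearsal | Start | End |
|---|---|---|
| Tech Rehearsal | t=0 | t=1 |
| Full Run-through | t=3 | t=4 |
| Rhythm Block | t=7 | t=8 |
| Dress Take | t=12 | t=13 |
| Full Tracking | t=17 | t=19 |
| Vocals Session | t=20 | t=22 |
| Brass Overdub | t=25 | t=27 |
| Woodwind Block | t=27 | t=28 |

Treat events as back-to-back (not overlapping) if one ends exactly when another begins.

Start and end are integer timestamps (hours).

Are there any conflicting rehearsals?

No

Sorted by start: Tech Rehearsal, Full Run-through, Rhythm Block, Dress Take, Full Tracking, Vocals Session, Brass Overdub, Woodwind Block.
Full Run-through starts after Tech Rehearsal ends — done with Tech Rehearsal.
Rhythm Block starts after Full Run-through ends — done with Full Run-through.
Dress Take starts after Rhythm Block ends — done with Rhythm Block.
Full Tracking starts after Dress Take ends — done with Dress Take.
Vocals Session starts after Full Tracking ends — done with Full Tracking.
Brass Overdub starts after Vocals Session ends — done with Vocals Session.
Woodwind Block starts exactly when Brass Overdub ends (back-to-back, no overlap).
Every pair is clear; the schedule has no overlaps.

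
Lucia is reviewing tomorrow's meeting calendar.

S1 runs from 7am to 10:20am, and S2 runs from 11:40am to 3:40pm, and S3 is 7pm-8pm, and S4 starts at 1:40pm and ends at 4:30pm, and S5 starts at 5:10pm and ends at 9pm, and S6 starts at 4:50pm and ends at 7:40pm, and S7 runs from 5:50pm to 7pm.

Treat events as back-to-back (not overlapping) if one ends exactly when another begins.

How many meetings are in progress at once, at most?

Sort all start/end points and keep a running count:
7am start S1 → 1
10:20am end S1 → 0
11:40am start S2 → 1
1:40pm start S4 → 2
3:40pm end S2 → 1
4:30pm end S4 → 0
4:50pm start S6 → 1
5:10pm start S5 → 2
5:50pm start S7 → 3
7pm end S7 → 2
7pm start S3 → 3
7:40pm end S6 → 2
8pm end S3 → 1
9pm end S5 → 0
Peak is 3, at 5:50pm (S5, S6, S7).

3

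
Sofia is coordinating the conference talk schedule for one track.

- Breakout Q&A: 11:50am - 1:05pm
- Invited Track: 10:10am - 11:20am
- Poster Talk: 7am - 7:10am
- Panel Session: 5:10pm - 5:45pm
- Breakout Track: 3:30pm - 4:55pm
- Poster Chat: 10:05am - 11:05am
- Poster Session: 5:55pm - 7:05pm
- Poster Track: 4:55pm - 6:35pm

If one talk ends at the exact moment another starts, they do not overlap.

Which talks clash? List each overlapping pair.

Sorted by start: Poster Talk, Poster Chat, Invited Track, Breakout Q&A, Breakout Track, Poster Track, Panel Session, Poster Session.
Poster Chat starts after Poster Talk ends, so Poster Talk has no further overlaps.
Invited Track starts before Poster Chat ends → Poster Chat and Invited Track overlap.
Breakout Q&A starts after Poster Chat ends, so Poster Chat has no further overlaps.
Breakout Q&A starts after Invited Track ends, so Invited Track has no further overlaps.
Breakout Track starts after Breakout Q&A ends, so Breakout Q&A has no further overlaps.
Poster Track starts exactly when Breakout Track ends (back-to-back, no overlap), so Breakout Track has no further overlaps.
Panel Session starts before Poster Track ends → Poster Track and Panel Session overlap.
Poster Session starts before Poster Track ends → Poster Track and Poster Session overlap.
Poster Session starts after Panel Session ends.

Invited Track & Poster Chat, Panel Session & Poster Track, Poster Session & Poster Track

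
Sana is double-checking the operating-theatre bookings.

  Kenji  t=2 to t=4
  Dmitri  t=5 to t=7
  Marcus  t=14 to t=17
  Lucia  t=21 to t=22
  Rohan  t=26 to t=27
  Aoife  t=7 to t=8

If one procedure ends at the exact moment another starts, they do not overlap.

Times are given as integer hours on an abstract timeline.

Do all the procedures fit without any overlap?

Yes

Check each pair: they overlap iff neither finishes before the other starts.
Sorted by start: Kenji, Dmitri, Aoife, Marcus, Lucia, Rohan.
Dmitri starts after Kenji ends, so Kenji has no further overlaps.
Aoife starts exactly when Dmitri ends (back-to-back, no overlap), so Dmitri has no further overlaps.
Marcus starts after Aoife ends, so Aoife has no further overlaps.
Lucia starts after Marcus ends, so Marcus has no further overlaps.
Rohan starts after Lucia ends.
Every pair is clear; the schedule has no overlaps.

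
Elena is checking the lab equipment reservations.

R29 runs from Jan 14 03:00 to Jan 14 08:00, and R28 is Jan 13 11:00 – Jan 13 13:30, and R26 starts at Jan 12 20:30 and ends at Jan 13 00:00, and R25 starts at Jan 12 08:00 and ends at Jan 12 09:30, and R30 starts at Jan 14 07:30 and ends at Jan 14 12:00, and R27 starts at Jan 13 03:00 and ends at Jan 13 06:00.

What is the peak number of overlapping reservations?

2

Sweep the timeline, counting +1 at each start and −1 at each end (ends before starts at a tie):
Jan 12 08:00 start R25 → 1
Jan 12 09:30 end R25 → 0
Jan 12 20:30 start R26 → 1
Jan 13 00:00 end R26 → 0
Jan 13 03:00 start R27 → 1
Jan 13 06:00 end R27 → 0
Jan 13 11:00 start R28 → 1
Jan 13 13:30 end R28 → 0
Jan 14 03:00 start R29 → 1
Jan 14 07:30 start R30 → 2
Jan 14 08:00 end R29 → 1
Jan 14 12:00 end R30 → 0
Peak is 2, at Jan 14 07:30 (R29, R30).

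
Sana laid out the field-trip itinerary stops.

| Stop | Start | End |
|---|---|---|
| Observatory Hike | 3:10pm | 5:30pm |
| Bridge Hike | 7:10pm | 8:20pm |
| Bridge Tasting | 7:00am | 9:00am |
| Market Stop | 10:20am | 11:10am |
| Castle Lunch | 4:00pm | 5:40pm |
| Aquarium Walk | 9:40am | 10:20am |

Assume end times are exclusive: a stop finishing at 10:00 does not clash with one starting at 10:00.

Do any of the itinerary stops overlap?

Two intervals overlap when each starts before the other ends.
Sorted by start: Bridge Tasting, Aquarium Walk, Market Stop, Observatory Hike, Castle Lunch, Bridge Hike.
Aquarium Walk starts after Bridge Tasting ends, so Bridge Tasting has no further overlaps.
Market Stop starts exactly when Aquarium Walk ends (back-to-back, no overlap), so Aquarium Walk has no further overlaps.
Observatory Hike starts after Market Stop ends, so Market Stop has no further overlaps.
Castle Lunch starts before Observatory Hike ends → Observatory Hike and Castle Lunch overlap.
That's a conflict, so the schedule is not conflict-free.

Yes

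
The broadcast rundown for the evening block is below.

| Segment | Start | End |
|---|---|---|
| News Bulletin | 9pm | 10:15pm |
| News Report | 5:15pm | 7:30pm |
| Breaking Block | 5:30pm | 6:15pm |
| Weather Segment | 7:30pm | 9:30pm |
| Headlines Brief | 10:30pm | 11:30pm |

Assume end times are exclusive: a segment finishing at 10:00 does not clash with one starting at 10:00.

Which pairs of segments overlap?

Sorted by start: News Report, Breaking Block, Weather Segment, News Bulletin, Headlines Brief.
Breaking Block starts before News Report ends → News Report and Breaking Block overlap.
Weather Segment starts exactly when News Report ends (back-to-back, no overlap); News Report is clear from here.
Weather Segment starts after Breaking Block ends; Breaking Block is clear from here.
News Bulletin starts before Weather Segment ends → Weather Segment and News Bulletin overlap.
Headlines Brief starts after Weather Segment ends.
Headlines Brief starts after News Bulletin ends.

Breaking Block & News Report, News Bulletin & Weather Segment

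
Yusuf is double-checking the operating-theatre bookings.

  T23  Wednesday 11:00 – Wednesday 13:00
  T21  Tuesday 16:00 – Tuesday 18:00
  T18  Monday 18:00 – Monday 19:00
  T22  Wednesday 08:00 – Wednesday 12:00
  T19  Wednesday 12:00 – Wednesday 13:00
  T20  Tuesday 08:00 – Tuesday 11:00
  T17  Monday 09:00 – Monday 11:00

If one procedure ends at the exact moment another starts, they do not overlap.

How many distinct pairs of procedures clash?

2

Sorted by start: T17, T18, T20, T21, T22, T23, T19.
T18 starts after T17 ends — done with T17.
T20 starts after T18 ends — done with T18.
T21 starts after T20 ends — done with T20.
T22 starts after T21 ends — done with T21.
T23 starts before T22 ends → T22 and T23 overlap.
T19 starts exactly when T22 ends (back-to-back, no overlap).
T19 starts before T23 ends → T23 and T19 overlap.
Overlapping pairs: T19 & T23, T22 & T23 — 2 in total.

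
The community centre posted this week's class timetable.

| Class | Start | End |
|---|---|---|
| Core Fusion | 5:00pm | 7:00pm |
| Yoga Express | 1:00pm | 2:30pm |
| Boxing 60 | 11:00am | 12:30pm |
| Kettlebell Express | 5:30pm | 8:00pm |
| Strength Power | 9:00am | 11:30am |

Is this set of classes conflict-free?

No

Check each pair: they overlap iff neither finishes before the other starts.
Sorted by start: Strength Power, Boxing 60, Yoga Express, Core Fusion, Kettlebell Express.
Boxing 60 starts before Strength Power ends → Strength Power and Boxing 60 overlap.
That's a conflict, so the schedule is not conflict-free.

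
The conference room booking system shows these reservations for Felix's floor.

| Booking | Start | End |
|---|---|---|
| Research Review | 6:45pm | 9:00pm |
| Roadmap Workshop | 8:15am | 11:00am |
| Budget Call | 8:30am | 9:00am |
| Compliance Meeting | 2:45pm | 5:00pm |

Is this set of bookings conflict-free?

No

Sorted by start: Roadmap Workshop, Budget Call, Compliance Meeting, Research Review.
Budget Call starts before Roadmap Workshop ends → Roadmap Workshop and Budget Call overlap.
That's a conflict, so the schedule is not conflict-free.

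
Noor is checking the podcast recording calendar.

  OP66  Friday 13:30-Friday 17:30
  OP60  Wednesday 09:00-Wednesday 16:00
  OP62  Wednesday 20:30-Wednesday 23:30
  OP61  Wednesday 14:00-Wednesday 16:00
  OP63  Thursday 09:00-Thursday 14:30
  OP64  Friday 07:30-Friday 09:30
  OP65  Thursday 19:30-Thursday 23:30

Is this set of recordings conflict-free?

Check each pair: they overlap iff neither finishes before the other starts.
Sorted by start: OP60, OP61, OP62, OP63, OP65, OP64, OP66.
OP61 starts before OP60 ends → OP60 and OP61 overlap.
That's a conflict, so the schedule is not conflict-free.

No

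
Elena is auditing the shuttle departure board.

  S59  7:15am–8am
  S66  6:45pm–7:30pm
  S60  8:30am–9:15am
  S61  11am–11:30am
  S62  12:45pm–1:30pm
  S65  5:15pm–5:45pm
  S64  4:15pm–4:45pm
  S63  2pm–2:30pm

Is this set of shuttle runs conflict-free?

Sorted by start: S59, S60, S61, S62, S63, S64, S65, S66.
S60 starts after S59 ends, so S59 has no further overlaps.
S61 starts after S60 ends, so S60 has no further overlaps.
S62 starts after S61 ends, so S61 has no further overlaps.
S63 starts after S62 ends, so S62 has no further overlaps.
S64 starts after S63 ends, so S63 has no further overlaps.
S65 starts after S64 ends, so S64 has no further overlaps.
S66 starts after S65 ends.
Every pair is clear; the schedule has no overlaps.

Yes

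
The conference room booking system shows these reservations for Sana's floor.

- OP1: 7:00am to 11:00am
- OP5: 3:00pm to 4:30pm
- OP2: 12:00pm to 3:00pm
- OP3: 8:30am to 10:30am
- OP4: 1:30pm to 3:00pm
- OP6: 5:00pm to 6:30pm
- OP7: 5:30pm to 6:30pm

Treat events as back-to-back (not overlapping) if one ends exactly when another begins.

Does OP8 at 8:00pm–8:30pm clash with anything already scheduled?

No — it doesn't clash with anything

OP1: ends 11:00am at or before OP8 starts 8:00pm → clear.
OP3: ends 10:30am at or before OP8 starts 8:00pm → clear.
OP2: ends 3:00pm at or before OP8 starts 8:00pm → clear.
OP4: ends 3:00pm at or before OP8 starts 8:00pm → clear.
OP5: ends 4:30pm at or before OP8 starts 8:00pm → clear.
OP6: ends 6:30pm at or before OP8 starts 8:00pm → clear.
OP7: ends 6:30pm at or before OP8 starts 8:00pm → clear.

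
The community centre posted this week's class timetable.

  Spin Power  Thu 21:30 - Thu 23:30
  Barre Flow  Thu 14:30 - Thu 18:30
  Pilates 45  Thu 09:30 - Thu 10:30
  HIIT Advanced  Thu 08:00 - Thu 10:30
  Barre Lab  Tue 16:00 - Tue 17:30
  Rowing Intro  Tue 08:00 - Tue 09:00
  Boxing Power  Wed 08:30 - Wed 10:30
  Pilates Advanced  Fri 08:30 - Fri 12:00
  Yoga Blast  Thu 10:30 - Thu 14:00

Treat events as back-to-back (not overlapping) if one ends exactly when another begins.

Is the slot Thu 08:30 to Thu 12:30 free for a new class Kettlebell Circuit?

Rowing Intro: ends Tue 09:00 at or before Kettlebell Circuit starts Thu 08:30 → clear.
Barre Lab: ends Tue 17:30 at or before Kettlebell Circuit starts Thu 08:30 → clear.
Boxing Power: ends Wed 10:30 at or before Kettlebell Circuit starts Thu 08:30 → clear.
HIIT Advanced: starts Thu 08:00 before Kettlebell Circuit ends Thu 12:30, and ends Thu 10:30 after Kettlebell Circuit starts Thu 08:30 → overlap.
Pilates 45: starts Thu 09:30 before Kettlebell Circuit ends Thu 12:30, and ends Thu 10:30 after Kettlebell Circuit starts Thu 08:30 → overlap.
Yoga Blast: starts Thu 10:30 before Kettlebell Circuit ends Thu 12:30, and ends Thu 14:00 after Kettlebell Circuit starts Thu 08:30 → overlap.
Barre Flow: starts Thu 14:30 at or after Kettlebell Circuit ends Thu 12:30 → clear.
Spin Power: starts Thu 21:30 at or after Kettlebell Circuit ends Thu 12:30 → clear.
Pilates Advanced: starts Fri 08:30 at or after Kettlebell Circuit ends Thu 12:30 → clear.
Kettlebell Circuit overlaps Yoga Blast, HIIT Advanced, Pilates 45.

No — it overlaps HIIT Advanced, Pilates 45, Yoga Blast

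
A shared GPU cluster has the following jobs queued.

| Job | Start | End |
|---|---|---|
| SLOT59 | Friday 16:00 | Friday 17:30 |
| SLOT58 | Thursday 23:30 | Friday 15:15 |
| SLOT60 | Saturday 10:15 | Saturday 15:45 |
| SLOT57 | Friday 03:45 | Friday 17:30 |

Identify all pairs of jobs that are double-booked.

SLOT57 & SLOT58, SLOT57 & SLOT59

Two intervals overlap when each starts before the other ends.
Sorted by start: SLOT58, SLOT57, SLOT59, SLOT60.
SLOT57 starts before SLOT58 ends → SLOT58 and SLOT57 overlap.
SLOT59 starts after SLOT58 ends — done with SLOT58.
SLOT59 starts before SLOT57 ends → SLOT57 and SLOT59 overlap.
SLOT60 starts after SLOT57 ends.
SLOT60 starts after SLOT59 ends.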